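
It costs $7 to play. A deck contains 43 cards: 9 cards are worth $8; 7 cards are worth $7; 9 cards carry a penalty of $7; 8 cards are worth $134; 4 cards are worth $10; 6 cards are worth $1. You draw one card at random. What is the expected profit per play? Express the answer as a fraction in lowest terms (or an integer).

875/43 dollars

E[payout] = (9/43)·8 + (7/43)·7 + (9/43)·(-7) + (8/43)·134 + (4/43)·10 + (6/43)·1 = 1176/43
Expected profit = 1176/43 − 7 = 875/43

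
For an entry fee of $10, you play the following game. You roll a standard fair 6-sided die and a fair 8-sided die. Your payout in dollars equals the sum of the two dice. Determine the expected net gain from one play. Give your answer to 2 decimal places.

-$2.00

Distribution of the sum of the two dice: 2 w.p. 1/48, 3 w.p. 1/24, 4 w.p. 1/16, 5 w.p. 1/12, 6 w.p. 5/48, 7 w.p. 1/8, …
E[payout] = (1/48)·2 + (1/24)·3 + (1/16)·4 + (1/12)·5 + (5/48)·6 + (1/8)·7 + (1/8)·8 + (1/8)·9 + (5/48)·10 + (1/12)·11 + (1/16)·12 + (1/24)·13 + (1/48)·14 = 8
Expected profit = 8 − 10 = -2 ≈ -$2.00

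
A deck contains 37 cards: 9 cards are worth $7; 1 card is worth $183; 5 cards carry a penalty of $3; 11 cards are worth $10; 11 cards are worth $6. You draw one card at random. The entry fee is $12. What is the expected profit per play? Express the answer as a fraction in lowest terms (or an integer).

-$1

E[payout] = (9/37)·7 + (1/37)·183 + (5/37)·(-3) + (11/37)·10 + (11/37)·6 = 11
Expected profit = 11 − 12 = -1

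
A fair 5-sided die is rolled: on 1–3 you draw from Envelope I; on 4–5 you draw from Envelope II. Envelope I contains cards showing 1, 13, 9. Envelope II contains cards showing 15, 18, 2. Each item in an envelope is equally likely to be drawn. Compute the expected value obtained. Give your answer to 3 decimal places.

9.267

E[X | Envelope I] = (1 + 13 + 9)/3 = 23/3
E[X | Envelope II] = (15 + 18 + 2)/3 = 35/3
E[X] = (3/5)·23/3 + (2/5)·35/3 = 139/15 ≈ 9.267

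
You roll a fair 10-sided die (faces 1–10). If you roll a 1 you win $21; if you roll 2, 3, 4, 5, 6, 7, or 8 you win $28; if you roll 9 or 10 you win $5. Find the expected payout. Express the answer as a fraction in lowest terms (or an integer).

227/10 dollars

E[payout] = (1/5)·5 + (1/10)·21 + (7/10)·28 = 227/10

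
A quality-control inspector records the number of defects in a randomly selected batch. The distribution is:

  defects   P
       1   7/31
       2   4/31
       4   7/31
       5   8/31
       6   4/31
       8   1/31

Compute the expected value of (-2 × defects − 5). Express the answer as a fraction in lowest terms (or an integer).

E[-2x-5] = (7/31)·(-7) + (4/31)·(-9) + (7/31)·(-13) + (8/31)·(-15) + (4/31)·(-17) + (1/31)·(-21)
     = -385/31

-385/31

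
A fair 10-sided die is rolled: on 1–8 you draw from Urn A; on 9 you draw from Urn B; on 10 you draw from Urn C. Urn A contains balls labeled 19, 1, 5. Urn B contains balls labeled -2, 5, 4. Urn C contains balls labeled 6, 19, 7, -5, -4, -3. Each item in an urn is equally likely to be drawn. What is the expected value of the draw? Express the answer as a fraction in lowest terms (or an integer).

E[X | Urn A] = (19 + 1 + 5)/3 = 25/3
E[X | Urn B] = (-2 + 5 + 4)/3 = 7/3
E[X | Urn C] = (6 + 19 + 7 − 5 − 4 − 3)/6 = 10/3
E[X] = (4/5)·25/3 + (1/10)·7/3 + (1/10)·10/3 = 217/30

217/30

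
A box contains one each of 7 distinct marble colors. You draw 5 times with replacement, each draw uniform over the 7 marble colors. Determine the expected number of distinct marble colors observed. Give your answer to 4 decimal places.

3.7613

Let Xⱼ=1 if type j appears at least once. P(Xⱼ=1) = 1 − ((7−1)/7)^5 = 9031/16807.
E[#distinct] = 7·9031/16807 = 9031/2401.
≈ 3.7613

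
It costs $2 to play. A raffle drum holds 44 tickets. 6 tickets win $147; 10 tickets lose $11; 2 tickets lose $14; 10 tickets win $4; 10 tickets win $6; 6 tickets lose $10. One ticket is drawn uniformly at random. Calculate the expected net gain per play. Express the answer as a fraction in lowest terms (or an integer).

174/11 dollars

E[payout] = (6/44)·147 + (10/44)·(-11) + (2/44)·(-14) + (10/44)·4 + (10/44)·6 + (6/44)·(-10) = 196/11
Expected profit = 196/11 − 2 = 174/11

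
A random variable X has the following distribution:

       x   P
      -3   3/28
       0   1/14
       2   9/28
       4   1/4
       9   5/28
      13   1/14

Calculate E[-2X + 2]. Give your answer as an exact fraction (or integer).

-40/7

E[-2x+2] = (3/28)·8 + (1/14)·2 + (9/28)·(-2) + (1/4)·(-6) + (5/28)·(-16) + (1/14)·(-24)
     = -40/7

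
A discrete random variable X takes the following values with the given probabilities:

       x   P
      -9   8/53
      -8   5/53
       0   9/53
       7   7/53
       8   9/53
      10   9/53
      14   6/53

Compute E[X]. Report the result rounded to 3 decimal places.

E[X] = (8/53)·(-9) + (5/53)·(-8) + (9/53)·0 + (7/53)·7 + (9/53)·8 + (9/53)·10 + (6/53)·14
     = 183/53 ≈ 3.453

3.453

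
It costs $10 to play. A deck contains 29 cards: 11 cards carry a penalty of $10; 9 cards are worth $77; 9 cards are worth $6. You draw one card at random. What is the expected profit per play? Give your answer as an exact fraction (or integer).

347/29 dollars

E[payout] = (11/29)·(-10) + (9/29)·77 + (9/29)·6 = 637/29
Expected profit = 637/29 − 10 = 347/29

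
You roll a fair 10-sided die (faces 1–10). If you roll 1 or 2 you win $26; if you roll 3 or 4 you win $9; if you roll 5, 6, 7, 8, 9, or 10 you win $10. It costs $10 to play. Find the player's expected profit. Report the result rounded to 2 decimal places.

E[payout] = (1/5)·9 + (3/5)·10 + (1/5)·26 = 13
Expected profit = 13 − 10 = 3 ≈ $3.00

$3.00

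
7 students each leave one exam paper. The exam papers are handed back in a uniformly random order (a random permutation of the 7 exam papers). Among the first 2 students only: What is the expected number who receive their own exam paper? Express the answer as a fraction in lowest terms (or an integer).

2/7

Let Xᵢ = 1 if person i gets their own exam paper. For each i, P(Xᵢ=1) = 1/7.
By linearity of expectation, E[X₁+…+X_2] = 2·(1/7) = 2/7.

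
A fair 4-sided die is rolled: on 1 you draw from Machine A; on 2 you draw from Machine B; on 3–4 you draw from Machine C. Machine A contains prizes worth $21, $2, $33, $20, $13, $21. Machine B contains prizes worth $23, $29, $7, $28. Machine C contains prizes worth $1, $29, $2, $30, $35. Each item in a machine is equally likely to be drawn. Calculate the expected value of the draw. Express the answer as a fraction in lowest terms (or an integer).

E[X | Machine A] = (21 + 2 + 33 + 20 + 13 + 21)/6 = 55/3
E[X | Machine B] = (23 + 29 + 7 + 28)/4 = 87/4
E[X | Machine C] = (1 + 29 + 2 + 30 + 35)/5 = 97/5
E[X] = (1/4)·55/3 + (1/4)·87/4 + (1/2)·97/5 = 4733/240

4733/240 dollars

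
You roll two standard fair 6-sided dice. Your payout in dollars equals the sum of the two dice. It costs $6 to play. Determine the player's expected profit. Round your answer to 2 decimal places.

$1.00

Distribution of the sum of the two dice: 2 w.p. 1/36, 3 w.p. 1/18, 4 w.p. 1/12, 5 w.p. 1/9, 6 w.p. 5/36, 7 w.p. 1/6, …
E[payout] = (1/36)·2 + (1/18)·3 + (1/12)·4 + (1/9)·5 + (5/36)·6 + (1/6)·7 + (5/36)·8 + (1/9)·9 + (1/12)·10 + (1/18)·11 + (1/36)·12 = 7
Expected profit = 7 − 6 = 1 ≈ $1.00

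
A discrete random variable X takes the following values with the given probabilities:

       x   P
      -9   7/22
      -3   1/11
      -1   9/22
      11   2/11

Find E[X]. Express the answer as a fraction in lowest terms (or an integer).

-17/11

E[X] = (7/22)·(-9) + (1/11)·(-3) + (9/22)·(-1) + (2/11)·11
     = -17/11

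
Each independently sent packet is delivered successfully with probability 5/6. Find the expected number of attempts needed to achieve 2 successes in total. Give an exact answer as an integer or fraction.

By linearity (sum of 2 independent geometric waits), E[trials] = 2/p = 2/(5/6) = 12/5.

12/5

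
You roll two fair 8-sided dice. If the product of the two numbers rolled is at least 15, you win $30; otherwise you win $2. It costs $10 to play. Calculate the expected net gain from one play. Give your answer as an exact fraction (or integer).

117/16 dollars

E[payout] = (29/64)·2 + (35/64)·30 = 277/16
Expected profit = 277/16 − 10 = 117/16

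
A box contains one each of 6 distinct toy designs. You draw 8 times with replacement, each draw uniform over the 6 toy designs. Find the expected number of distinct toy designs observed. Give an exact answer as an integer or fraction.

1288991/279936

Let Xⱼ=1 if type j appears at least once. P(Xⱼ=1) = 1 − ((6−1)/6)^8 = 1288991/1679616.
E[#distinct] = 6·1288991/1679616 = 1288991/279936.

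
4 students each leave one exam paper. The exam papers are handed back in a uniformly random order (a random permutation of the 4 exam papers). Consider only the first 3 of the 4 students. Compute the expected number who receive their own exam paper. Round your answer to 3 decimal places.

0.750

Let Xᵢ = 1 if person i gets their own exam paper. For each i, P(Xᵢ=1) = 1/4.
By linearity of expectation, E[X₁+…+X_3] = 3·(1/4) = 3/4.
≈ 0.750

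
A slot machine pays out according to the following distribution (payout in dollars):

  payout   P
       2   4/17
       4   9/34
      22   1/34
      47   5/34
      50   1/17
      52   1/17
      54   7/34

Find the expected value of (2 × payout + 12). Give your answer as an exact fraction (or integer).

1095/17

E[2x+12] = (4/17)·16 + (9/34)·20 + (1/34)·56 + (5/34)·106 + (1/17)·112 + (1/17)·116 + (7/34)·120
     = 1095/17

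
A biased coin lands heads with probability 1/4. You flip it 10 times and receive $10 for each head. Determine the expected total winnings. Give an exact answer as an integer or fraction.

$25

E[#heads] = 10·1/4 = 5/2 (linearity over flips).
E[winnings] = 10·5/2 = 25.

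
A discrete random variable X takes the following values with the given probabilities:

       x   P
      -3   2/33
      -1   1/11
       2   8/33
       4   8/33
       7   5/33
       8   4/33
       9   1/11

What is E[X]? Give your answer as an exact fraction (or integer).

133/33

E[X] = (2/33)·(-3) + (1/11)·(-1) + (8/33)·2 + (8/33)·4 + (5/33)·7 + (4/33)·8 + (1/11)·9
     = 133/33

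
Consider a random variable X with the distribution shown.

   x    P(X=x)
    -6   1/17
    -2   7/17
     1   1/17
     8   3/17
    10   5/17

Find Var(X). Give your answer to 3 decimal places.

E[X] = (1/17)·(-6) + (7/17)·(-2) + (1/17)·1 + (3/17)·8 + (5/17)·10 = 55/17
E[X²] = (1/17)·36 + (7/17)·4 + (1/17)·1 + (3/17)·64 + (5/17)·100 = 757/17
Var(X) = 757/17 − (55/17)² = 9844/289 ≈ 34.062

34.062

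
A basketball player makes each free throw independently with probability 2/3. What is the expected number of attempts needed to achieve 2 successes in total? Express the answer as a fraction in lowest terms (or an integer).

By linearity (sum of 2 independent geometric waits), E[trials] = 2/p = 2/(2/3) = 3.

3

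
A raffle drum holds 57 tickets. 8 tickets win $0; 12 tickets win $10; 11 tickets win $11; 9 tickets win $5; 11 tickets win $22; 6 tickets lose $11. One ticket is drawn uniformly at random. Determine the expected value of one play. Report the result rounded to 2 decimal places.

E[payout] = (8/57)·0 + (12/57)·10 + (11/57)·11 + (9/57)·5 + (11/57)·22 + (6/57)·(-11) = 154/19
≈ $8.11

$8.11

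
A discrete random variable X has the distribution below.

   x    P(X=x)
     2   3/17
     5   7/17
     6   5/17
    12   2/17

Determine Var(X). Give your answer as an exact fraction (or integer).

E[X] = (3/17)·2 + (7/17)·5 + (5/17)·6 + (2/17)·12 = 95/17
E[X²] = (3/17)·4 + (7/17)·25 + (5/17)·36 + (2/17)·144 = 655/17
Var(X) = 655/17 − (95/17)² = 2110/289

2110/289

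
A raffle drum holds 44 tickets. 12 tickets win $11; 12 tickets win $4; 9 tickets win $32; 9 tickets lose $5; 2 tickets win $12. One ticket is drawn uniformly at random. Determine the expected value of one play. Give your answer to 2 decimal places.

E[payout] = (12/44)·11 + (12/44)·4 + (9/44)·32 + (9/44)·(-5) + (2/44)·12 = 447/44
≈ $10.16

$10.16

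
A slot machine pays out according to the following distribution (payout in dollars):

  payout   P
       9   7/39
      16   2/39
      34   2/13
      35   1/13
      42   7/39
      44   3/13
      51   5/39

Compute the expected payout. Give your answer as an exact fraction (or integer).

1349/39 dollars

E[X] = (7/39)·9 + (2/39)·16 + (2/13)·34 + (1/13)·35 + (7/39)·42 + (3/13)·44 + (5/39)·51
     = 1349/39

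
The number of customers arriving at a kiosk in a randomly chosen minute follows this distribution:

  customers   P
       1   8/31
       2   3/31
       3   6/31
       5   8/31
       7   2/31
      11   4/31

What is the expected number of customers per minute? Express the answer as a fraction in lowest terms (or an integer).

130/31

E[X] = (8/31)·1 + (3/31)·2 + (6/31)·3 + (8/31)·5 + (2/31)·7 + (4/31)·11
     = 130/31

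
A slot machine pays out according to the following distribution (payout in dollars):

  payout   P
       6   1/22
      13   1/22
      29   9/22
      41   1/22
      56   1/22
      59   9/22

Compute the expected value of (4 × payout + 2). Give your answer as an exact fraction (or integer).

1838/11

E[4x+2] = (1/22)·26 + (1/22)·54 + (9/22)·118 + (1/22)·166 + (1/22)·226 + (9/22)·238
     = 1838/11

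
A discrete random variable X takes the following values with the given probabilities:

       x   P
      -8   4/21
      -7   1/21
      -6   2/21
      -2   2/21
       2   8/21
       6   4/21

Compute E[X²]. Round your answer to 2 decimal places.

26.71

E[X²] = (4/21)·64 + (1/21)·49 + (2/21)·36 + (2/21)·4 + (8/21)·4 + (4/21)·36
     = 187/7 ≈ 26.71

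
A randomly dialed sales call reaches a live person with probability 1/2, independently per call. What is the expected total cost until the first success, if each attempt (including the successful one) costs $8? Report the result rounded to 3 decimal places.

$16.000

E[#attempts] = 1/p = 2; E[cost] = 8·2 = 16.
≈ 16.000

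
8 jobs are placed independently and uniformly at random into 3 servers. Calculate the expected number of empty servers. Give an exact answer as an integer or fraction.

Let Xⱼ=1 if server j is empty. P(Xⱼ=1) = ((3-1)/3)^8 = 256/6561.
By linearity, E[#empty] = 3·256/6561 = 256/2187.

256/2187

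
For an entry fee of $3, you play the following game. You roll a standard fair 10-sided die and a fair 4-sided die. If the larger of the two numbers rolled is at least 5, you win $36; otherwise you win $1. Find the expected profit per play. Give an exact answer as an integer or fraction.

$19

E[payout] = (2/5)·1 + (3/5)·36 = 22
Expected profit = 22 − 3 = 19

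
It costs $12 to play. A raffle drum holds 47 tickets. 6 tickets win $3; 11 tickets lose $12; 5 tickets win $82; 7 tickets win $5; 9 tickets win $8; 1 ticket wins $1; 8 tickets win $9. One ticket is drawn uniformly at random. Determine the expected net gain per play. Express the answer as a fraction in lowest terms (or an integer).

E[payout] = (6/47)·3 + (11/47)·(-12) + (5/47)·82 + (7/47)·5 + (9/47)·8 + (1/47)·1 + (8/47)·9 = 476/47
Expected profit = 476/47 − 12 = -88/47

-88/47 dollars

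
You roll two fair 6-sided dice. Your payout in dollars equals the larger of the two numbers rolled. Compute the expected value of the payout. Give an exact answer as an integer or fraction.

161/36 dollars

Distribution of the larger of the two numbers rolled: 1 w.p. 1/36, 2 w.p. 1/12, 3 w.p. 5/36, 4 w.p. 7/36, 5 w.p. 1/4, 6 w.p. 11/36
E[payout] = (1/36)·1 + (1/12)·2 + (5/36)·3 + (7/36)·4 + (1/4)·5 + (11/36)·6 = 161/36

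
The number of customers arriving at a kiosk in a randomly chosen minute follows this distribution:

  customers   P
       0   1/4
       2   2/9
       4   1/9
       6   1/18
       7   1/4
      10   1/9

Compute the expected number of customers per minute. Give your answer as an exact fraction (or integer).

E[X] = (1/4)·0 + (2/9)·2 + (1/9)·4 + (1/18)·6 + (1/4)·7 + (1/9)·10
     = 49/12

49/12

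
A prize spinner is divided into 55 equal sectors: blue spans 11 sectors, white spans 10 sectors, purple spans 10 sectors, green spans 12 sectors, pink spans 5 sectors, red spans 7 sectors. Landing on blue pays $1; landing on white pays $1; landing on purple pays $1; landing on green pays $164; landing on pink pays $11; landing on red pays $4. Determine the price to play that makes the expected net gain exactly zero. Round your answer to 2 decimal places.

E[payout] = (11/55)·1 + (10/55)·1 + (10/55)·1 + (12/55)·164 + (5/55)·11 + (7/55)·4 = 2082/55
Fair fee = E[payout] = 2082/55 ≈ $37.85

$37.85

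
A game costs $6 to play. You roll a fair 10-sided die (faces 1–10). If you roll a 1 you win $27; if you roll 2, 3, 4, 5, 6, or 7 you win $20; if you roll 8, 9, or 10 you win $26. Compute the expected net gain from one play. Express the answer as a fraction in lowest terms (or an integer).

33/2 dollars

E[payout] = (3/5)·20 + (3/10)·26 + (1/10)·27 = 45/2
Expected profit = 45/2 − 6 = 33/2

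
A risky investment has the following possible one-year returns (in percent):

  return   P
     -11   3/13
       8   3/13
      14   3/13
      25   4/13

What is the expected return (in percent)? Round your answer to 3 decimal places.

E[X] = (3/13)·(-11) + (3/13)·8 + (3/13)·14 + (4/13)·25
     = 133/13 ≈ 10.231

10.231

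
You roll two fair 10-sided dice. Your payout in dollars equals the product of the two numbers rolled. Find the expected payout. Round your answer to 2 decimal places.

$30.25

Distribution of the product of the two numbers rolled: 1 w.p. 1/100, 2 w.p. 1/50, 3 w.p. 1/50, 4 w.p. 3/100, 5 w.p. 1/50, 6 w.p. 1/25, …
E[payout] = (1/100)·1 + (1/50)·2 + (1/50)·3 + (3/100)·4 + (1/50)·5 + (1/25)·6 + (1/50)·7 + (1/25)·8 + (3/100)·9 + (1/25)·10 + (1/25)·12 + (1/50)·14 + (1/50)·15 + (3/100)·16 + (1/25)·18 + (1/25)·20 + (1/50)·21 + (1/25)·24 + (1/100)·25 + (1/50)·27 + (1/50)·28 + (1/25)·30 + (1/50)·32 + (1/50)·35 + (3/100)·36 + (1/25)·40 + (1/50)·42 + (1/50)·45 + (1/50)·48 + (1/100)·49 + (1/50)·50 + (1/50)·54 + (1/50)·56 + (1/50)·60 + (1/50)·63 + (1/100)·64 + (1/50)·70 + (1/50)·72 + (1/50)·80 + (1/100)·81 + (1/50)·90 + (1/100)·100 = 121/4
≈ $30.25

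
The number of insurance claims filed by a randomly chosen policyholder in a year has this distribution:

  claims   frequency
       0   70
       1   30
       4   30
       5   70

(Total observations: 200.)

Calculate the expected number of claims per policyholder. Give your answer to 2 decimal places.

Total = 200, so P(claims=0) = 70/200, etc.
E[X] = (7/20)·0 + (3/20)·1 + (3/20)·4 + (7/20)·5
     = 5/2 ≈ 2.50

2.50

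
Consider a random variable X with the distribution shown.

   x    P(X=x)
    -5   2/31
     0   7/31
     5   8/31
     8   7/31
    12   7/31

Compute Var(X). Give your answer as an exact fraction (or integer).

23986/961

E[X] = (2/31)·(-5) + (7/31)·0 + (8/31)·5 + (7/31)·8 + (7/31)·12 = 170/31
E[X²] = (2/31)·25 + (7/31)·0 + (8/31)·25 + (7/31)·64 + (7/31)·144 = 1706/31
Var(X) = 1706/31 − (170/31)² = 23986/961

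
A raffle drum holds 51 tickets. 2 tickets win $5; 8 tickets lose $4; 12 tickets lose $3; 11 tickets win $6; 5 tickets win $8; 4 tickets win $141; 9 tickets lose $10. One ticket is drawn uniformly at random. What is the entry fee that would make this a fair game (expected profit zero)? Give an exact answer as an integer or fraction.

174/17 dollars

E[payout] = (2/51)·5 + (8/51)·(-4) + (12/51)·(-3) + (11/51)·6 + (5/51)·8 + (4/51)·141 + (9/51)·(-10) = 174/17
Fair fee = E[payout] = 174/17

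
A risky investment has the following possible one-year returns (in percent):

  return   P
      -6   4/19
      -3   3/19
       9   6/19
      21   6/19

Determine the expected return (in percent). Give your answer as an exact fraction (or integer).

147/19

E[X] = (4/19)·(-6) + (3/19)·(-3) + (6/19)·9 + (6/19)·21
     = 147/19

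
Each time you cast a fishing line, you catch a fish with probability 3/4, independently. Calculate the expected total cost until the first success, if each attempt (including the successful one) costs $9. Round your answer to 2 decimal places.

E[#attempts] = 1/p = 4/3; E[cost] = 9·4/3 = 12.
≈ 12.00

$12.00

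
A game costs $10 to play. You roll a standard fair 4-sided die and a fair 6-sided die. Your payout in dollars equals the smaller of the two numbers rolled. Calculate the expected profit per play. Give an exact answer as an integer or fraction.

Distribution of the smaller of the two numbers rolled: 1 w.p. 3/8, 2 w.p. 7/24, 3 w.p. 5/24, 4 w.p. 1/8
E[payout] = (3/8)·1 + (7/24)·2 + (5/24)·3 + (1/8)·4 = 25/12
Expected profit = 25/12 − 10 = -95/12

-95/12 dollars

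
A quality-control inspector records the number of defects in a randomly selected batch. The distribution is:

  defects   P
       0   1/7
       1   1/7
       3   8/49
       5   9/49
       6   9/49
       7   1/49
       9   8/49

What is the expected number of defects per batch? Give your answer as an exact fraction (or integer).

E[X] = (1/7)·0 + (1/7)·1 + (8/49)·3 + (9/49)·5 + (9/49)·6 + (1/49)·7 + (8/49)·9
     = 209/49

209/49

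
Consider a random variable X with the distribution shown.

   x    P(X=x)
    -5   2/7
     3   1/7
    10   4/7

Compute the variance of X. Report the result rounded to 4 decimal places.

43.3469

E[X] = (2/7)·(-5) + (1/7)·3 + (4/7)·10 = 33/7
E[X²] = (2/7)·25 + (1/7)·9 + (4/7)·100 = 459/7
Var(X) = 459/7 − (33/7)² = 2124/49 ≈ 43.3469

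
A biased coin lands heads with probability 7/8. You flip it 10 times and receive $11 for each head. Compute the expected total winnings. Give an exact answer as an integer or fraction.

E[#heads] = 10·7/8 = 35/4 (linearity over flips).
E[winnings] = 11·35/4 = 385/4.

385/4 dollars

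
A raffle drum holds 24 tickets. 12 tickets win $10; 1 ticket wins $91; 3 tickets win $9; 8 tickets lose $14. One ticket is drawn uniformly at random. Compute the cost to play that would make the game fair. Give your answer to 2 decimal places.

E[payout] = (12/24)·10 + (1/24)·91 + (3/24)·9 + (8/24)·(-14) = 21/4
Fair fee = E[payout] = 21/4 ≈ $5.25

$5.25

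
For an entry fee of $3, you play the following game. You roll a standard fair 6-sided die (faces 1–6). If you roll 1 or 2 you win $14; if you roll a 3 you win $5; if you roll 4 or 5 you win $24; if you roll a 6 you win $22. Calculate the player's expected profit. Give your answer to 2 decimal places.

$14.17

E[payout] = (1/6)·5 + (1/3)·14 + (1/6)·22 + (1/3)·24 = 103/6
Expected profit = 103/6 − 3 = 85/6 ≈ $14.17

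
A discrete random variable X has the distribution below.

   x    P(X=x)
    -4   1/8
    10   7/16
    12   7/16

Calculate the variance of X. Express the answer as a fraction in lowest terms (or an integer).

1631/64

E[X] = (1/8)·(-4) + (7/16)·10 + (7/16)·12 = 73/8
E[X²] = (1/8)·16 + (7/16)·100 + (7/16)·144 = 435/4
Var(X) = 435/4 − (73/8)² = 1631/64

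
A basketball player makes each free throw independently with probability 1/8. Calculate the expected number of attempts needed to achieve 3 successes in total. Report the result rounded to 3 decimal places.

24.000

By linearity (sum of 3 independent geometric waits), E[trials] = 3/p = 3/(1/8) = 24.
≈ 24.000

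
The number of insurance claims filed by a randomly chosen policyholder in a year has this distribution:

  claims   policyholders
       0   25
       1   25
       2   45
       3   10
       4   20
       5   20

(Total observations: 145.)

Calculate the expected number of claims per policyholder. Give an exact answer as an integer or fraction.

65/29

Total = 145, so P(claims=0) = 25/145, etc.
E[X] = (5/29)·0 + (5/29)·1 + (9/29)·2 + (2/29)·3 + (4/29)·4 + (4/29)·5
     = 65/29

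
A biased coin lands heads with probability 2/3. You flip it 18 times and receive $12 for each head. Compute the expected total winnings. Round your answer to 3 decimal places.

$144.000

E[#heads] = 18·2/3 = 12 (linearity over flips).
E[winnings] = 12·12 = 144.
≈ 144.000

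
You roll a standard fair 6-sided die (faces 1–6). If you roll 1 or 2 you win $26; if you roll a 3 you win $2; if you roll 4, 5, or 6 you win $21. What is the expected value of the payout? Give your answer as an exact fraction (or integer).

39/2 dollars

E[payout] = (1/6)·2 + (1/2)·21 + (1/3)·26 = 39/2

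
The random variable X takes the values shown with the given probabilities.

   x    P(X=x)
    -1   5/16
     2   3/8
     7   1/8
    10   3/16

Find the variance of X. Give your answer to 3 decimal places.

E[X] = (5/16)·(-1) + (3/8)·2 + (1/8)·7 + (3/16)·10 = 51/16
E[X²] = (5/16)·1 + (3/8)·4 + (1/8)·49 + (3/16)·100 = 427/16
Var(X) = 427/16 − (51/16)² = 4231/256 ≈ 16.527

16.527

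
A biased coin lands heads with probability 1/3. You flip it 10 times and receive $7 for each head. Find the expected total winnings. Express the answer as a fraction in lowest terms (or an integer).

70/3 dollars

E[#heads] = 10·1/3 = 10/3 (linearity over flips).
E[winnings] = 7·10/3 = 70/3.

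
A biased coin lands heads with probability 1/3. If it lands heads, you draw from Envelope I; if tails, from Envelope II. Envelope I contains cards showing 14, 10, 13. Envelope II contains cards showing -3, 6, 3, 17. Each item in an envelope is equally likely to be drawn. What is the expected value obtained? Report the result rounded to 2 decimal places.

7.94

E[X | Envelope I] = (14 + 10 + 13)/3 = 37/3
E[X | Envelope II] = (-3 + 6 + 3 + 17)/4 = 23/4
E[X] = (1/3)·37/3 + (2/3)·23/4 = 143/18 ≈ 7.94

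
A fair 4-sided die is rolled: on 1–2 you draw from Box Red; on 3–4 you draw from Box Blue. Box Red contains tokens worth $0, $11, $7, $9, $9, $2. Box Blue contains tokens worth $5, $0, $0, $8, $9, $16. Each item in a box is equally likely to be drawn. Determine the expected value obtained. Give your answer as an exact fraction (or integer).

19/3 dollars

E[X | Box Red] = (0 + 11 + 7 + 9 + 9 + 2)/6 = 19/3
E[X | Box Blue] = (5 + 0 + 0 + 8 + 9 + 16)/6 = 19/3
E[X] = (1/2)·19/3 + (1/2)·19/3 = 19/3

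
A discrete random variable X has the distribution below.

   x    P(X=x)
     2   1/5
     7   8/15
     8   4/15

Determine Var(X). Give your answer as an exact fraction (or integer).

E[X] = (1/5)·2 + (8/15)·7 + (4/15)·8 = 94/15
E[X²] = (1/5)·4 + (8/15)·49 + (4/15)·64 = 44
Var(X) = 44 − (94/15)² = 1064/225

1064/225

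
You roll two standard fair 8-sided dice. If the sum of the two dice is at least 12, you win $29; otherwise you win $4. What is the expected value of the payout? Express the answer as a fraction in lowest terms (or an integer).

631/64 dollars

E[payout] = (49/64)·4 + (15/64)·29 = 631/64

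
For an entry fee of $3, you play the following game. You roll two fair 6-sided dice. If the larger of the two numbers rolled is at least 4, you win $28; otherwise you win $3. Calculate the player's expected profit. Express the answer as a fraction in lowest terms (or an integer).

75/4 dollars

E[payout] = (1/4)·3 + (3/4)·28 = 87/4
Expected profit = 87/4 − 3 = 75/4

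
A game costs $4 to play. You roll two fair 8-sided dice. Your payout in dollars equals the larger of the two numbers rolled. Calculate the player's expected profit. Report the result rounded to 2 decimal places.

$1.81

Distribution of the larger of the two numbers rolled: 1 w.p. 1/64, 2 w.p. 3/64, 3 w.p. 5/64, 4 w.p. 7/64, 5 w.p. 9/64, 6 w.p. 11/64, …
E[payout] = (1/64)·1 + (3/64)·2 + (5/64)·3 + (7/64)·4 + (9/64)·5 + (11/64)·6 + (13/64)·7 + (15/64)·8 = 93/16
Expected profit = 93/16 − 4 = 29/16 ≈ $1.81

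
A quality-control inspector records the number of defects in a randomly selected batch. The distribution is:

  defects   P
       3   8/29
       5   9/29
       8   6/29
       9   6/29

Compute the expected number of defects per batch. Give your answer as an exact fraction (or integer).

171/29

E[X] = (8/29)·3 + (9/29)·5 + (6/29)·8 + (6/29)·9
     = 171/29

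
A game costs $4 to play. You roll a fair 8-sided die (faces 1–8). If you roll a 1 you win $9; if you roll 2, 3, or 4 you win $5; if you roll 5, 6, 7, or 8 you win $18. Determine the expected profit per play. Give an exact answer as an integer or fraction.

$8

E[payout] = (3/8)·5 + (1/8)·9 + (1/2)·18 = 12
Expected profit = 12 − 4 = 8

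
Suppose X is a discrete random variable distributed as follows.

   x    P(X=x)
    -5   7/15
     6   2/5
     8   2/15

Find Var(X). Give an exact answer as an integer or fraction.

E[X] = (7/15)·(-5) + (2/5)·6 + (2/15)·8 = 17/15
E[X²] = (7/15)·25 + (2/5)·36 + (2/15)·64 = 173/5
Var(X) = 173/5 − (17/15)² = 7496/225

7496/225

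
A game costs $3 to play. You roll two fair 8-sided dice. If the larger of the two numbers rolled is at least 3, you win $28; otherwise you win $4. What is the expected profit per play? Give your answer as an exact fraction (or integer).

47/2 dollars

E[payout] = (1/16)·4 + (15/16)·28 = 53/2
Expected profit = 53/2 − 3 = 47/2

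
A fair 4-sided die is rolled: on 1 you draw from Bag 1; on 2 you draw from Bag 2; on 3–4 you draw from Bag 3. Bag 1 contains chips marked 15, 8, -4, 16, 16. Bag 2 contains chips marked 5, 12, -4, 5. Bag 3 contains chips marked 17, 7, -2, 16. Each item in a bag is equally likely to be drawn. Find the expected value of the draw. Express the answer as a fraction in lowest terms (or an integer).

E[X | Bag 1] = (15 + 8 − 4 + 16 + 16)/5 = 51/5
E[X | Bag 2] = (5 + 12 − 4 + 5)/4 = 9/2
E[X | Bag 3] = (17 + 7 − 2 + 16)/4 = 19/2
E[X] = (1/4)·51/5 + (1/4)·9/2 + (1/2)·19/2 = 337/40

337/40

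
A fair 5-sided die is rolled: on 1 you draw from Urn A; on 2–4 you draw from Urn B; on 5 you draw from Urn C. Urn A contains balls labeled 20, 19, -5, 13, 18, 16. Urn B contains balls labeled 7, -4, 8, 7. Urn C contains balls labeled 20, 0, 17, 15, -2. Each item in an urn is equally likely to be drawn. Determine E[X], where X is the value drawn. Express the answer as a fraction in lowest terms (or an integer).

37/5

E[X | Urn A] = (20 + 19 − 5 + 13 + 18 + 16)/6 = 27/2
E[X | Urn B] = (7 − 4 + 8 + 7)/4 = 9/2
E[X | Urn C] = (20 + 0 + 17 + 15 − 2)/5 = 10
E[X] = (1/5)·27/2 + (3/5)·9/2 + (1/5)·10 = 37/5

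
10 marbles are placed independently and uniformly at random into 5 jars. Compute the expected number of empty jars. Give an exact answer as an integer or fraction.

Let Xⱼ=1 if jar j is empty. P(Xⱼ=1) = ((5-1)/5)^10 = 1048576/9765625.
By linearity, E[#empty] = 5·1048576/9765625 = 1048576/1953125.

1048576/1953125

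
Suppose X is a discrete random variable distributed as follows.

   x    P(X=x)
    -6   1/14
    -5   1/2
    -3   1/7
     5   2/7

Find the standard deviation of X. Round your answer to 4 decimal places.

4.4475

E[X] = -27/14, E[X²] = 47/2
Var(X) = E[X²] − (E[X])² = 47/2 − 729/196 = 3877/196
SD(X) = √(3877/196) ≈ 4.4475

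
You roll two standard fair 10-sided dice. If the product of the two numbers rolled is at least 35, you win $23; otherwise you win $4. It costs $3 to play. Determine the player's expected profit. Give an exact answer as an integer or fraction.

E[payout] = (63/100)·4 + (37/100)·23 = 1103/100
Expected profit = 1103/100 − 3 = 803/100

803/100 dollars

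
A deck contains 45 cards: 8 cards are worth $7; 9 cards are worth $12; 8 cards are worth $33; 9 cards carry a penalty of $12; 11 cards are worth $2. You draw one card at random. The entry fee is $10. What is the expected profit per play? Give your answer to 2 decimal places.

-$2.40

E[payout] = (8/45)·7 + (9/45)·12 + (8/45)·33 + (9/45)·(-12) + (11/45)·2 = 38/5
Expected profit = 38/5 − 10 = -12/5 ≈ -$2.40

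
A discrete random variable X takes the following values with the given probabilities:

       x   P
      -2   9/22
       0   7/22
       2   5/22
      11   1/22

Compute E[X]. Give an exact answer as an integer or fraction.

3/22

E[X] = (9/22)·(-2) + (7/22)·0 + (5/22)·2 + (1/22)·11
     = 3/22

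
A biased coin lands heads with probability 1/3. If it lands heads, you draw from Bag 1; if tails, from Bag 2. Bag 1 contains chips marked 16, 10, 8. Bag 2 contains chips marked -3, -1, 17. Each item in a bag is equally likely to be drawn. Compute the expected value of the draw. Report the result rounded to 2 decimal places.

6.67

E[X | Bag 1] = (16 + 10 + 8)/3 = 34/3
E[X | Bag 2] = (-3 − 1 + 17)/3 = 13/3
E[X] = (1/3)·34/3 + (2/3)·13/3 = 20/3 ≈ 6.67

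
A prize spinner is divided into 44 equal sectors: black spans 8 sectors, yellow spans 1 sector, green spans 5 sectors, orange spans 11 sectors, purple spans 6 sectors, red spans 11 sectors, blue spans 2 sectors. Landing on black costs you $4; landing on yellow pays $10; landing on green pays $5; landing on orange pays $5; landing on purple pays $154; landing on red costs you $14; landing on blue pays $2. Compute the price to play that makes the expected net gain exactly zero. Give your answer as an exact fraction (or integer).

E[payout] = (8/44)·(-4) + (1/44)·10 + (5/44)·5 + (11/44)·5 + (6/44)·154 + (11/44)·(-14) + (2/44)·2 = 208/11
Fair fee = E[payout] = 208/11

208/11 dollars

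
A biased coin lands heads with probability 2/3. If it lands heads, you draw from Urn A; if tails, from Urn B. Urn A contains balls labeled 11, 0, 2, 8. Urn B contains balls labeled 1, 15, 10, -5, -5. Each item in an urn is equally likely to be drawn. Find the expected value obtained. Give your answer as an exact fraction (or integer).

E[X | Urn A] = (11 + 0 + 2 + 8)/4 = 21/4
E[X | Urn B] = (1 + 15 + 10 − 5 − 5)/5 = 16/5
E[X] = (2/3)·21/4 + (1/3)·16/5 = 137/30

137/30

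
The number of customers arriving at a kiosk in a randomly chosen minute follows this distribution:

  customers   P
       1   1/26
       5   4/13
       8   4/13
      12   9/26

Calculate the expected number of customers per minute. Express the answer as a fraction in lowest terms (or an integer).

E[X] = (1/26)·1 + (4/13)·5 + (4/13)·8 + (9/26)·12
     = 213/26

213/26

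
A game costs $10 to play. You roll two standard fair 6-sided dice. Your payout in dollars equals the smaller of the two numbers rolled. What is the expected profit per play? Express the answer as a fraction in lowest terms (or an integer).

Distribution of the smaller of the two numbers rolled: 1 w.p. 11/36, 2 w.p. 1/4, 3 w.p. 7/36, 4 w.p. 5/36, 5 w.p. 1/12, 6 w.p. 1/36
E[payout] = (11/36)·1 + (1/4)·2 + (7/36)·3 + (5/36)·4 + (1/12)·5 + (1/36)·6 = 91/36
Expected profit = 91/36 − 10 = -269/36

-269/36 dollars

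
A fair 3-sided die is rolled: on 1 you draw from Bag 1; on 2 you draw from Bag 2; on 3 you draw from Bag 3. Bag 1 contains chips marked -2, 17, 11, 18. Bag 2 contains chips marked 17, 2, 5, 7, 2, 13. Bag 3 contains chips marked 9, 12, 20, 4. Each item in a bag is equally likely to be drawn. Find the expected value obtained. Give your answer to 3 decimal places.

E[X | Bag 1] = (-2 + 17 + 11 + 18)/4 = 11
E[X | Bag 2] = (17 + 2 + 5 + 7 + 2 + 13)/6 = 23/3
E[X | Bag 3] = (9 + 12 + 20 + 4)/4 = 45/4
E[X] = (1/3)·11 + (1/3)·23/3 + (1/3)·45/4 = 359/36 ≈ 9.972

9.972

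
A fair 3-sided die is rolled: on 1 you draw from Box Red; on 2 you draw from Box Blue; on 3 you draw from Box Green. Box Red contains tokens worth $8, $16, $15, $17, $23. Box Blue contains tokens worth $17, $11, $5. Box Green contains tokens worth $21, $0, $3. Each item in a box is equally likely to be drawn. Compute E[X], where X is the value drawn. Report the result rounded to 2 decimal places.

$11.60

E[X | Box Red] = (8 + 16 + 15 + 17 + 23)/5 = 79/5
E[X | Box Blue] = (17 + 11 + 5)/3 = 11
E[X | Box Green] = (21 + 0 + 3)/3 = 8
E[X] = (1/3)·79/5 + (1/3)·11 + (1/3)·8 = 58/5 ≈ 11.60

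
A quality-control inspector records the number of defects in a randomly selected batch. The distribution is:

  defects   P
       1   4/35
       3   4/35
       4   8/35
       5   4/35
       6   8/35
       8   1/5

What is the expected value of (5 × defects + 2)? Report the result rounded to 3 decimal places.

26.571

E[5x+2] = (4/35)·7 + (4/35)·17 + (8/35)·22 + (4/35)·27 + (8/35)·32 + (1/5)·42
     = 186/7 ≈ 26.571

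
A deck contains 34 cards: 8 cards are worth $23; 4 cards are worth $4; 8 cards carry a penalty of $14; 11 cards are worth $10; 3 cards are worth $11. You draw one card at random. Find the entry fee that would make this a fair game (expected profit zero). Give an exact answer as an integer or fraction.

231/34 dollars

E[payout] = (8/34)·23 + (4/34)·4 + (8/34)·(-14) + (11/34)·10 + (3/34)·11 = 231/34
Fair fee = E[payout] = 231/34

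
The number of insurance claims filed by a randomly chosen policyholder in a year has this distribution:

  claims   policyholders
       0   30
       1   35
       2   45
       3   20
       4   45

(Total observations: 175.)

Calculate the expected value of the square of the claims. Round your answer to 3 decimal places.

Total = 175, so P(claims=0) = 30/175, etc.
E[X²] = (6/35)·0 + (1/5)·1 + (9/35)·4 + (4/35)·9 + (9/35)·16
     = 223/35 ≈ 6.371

6.371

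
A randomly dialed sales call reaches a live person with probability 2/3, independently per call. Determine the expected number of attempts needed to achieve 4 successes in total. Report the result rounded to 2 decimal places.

By linearity (sum of 4 independent geometric waits), E[trials] = 4/p = 4/(2/3) = 6.
≈ 6.00

6.00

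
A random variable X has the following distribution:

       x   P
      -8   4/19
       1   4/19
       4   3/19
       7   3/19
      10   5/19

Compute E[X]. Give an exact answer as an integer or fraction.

55/19

E[X] = (4/19)·(-8) + (4/19)·1 + (3/19)·4 + (3/19)·7 + (5/19)·10
     = 55/19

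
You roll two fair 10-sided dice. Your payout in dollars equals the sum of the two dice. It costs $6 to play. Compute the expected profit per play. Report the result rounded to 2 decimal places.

Distribution of the sum of the two dice: 2 w.p. 1/100, 3 w.p. 1/50, 4 w.p. 3/100, 5 w.p. 1/25, 6 w.p. 1/20, 7 w.p. 3/50, …
E[payout] = (1/100)·2 + (1/50)·3 + (3/100)·4 + (1/25)·5 + (1/20)·6 + (3/50)·7 + (7/100)·8 + (2/25)·9 + (9/100)·10 + (1/10)·11 + (9/100)·12 + (2/25)·13 + (7/100)·14 + (3/50)·15 + (1/20)·16 + (1/25)·17 + (3/100)·18 + (1/50)·19 + (1/100)·20 = 11
Expected profit = 11 − 6 = 5 ≈ $5.00

$5.00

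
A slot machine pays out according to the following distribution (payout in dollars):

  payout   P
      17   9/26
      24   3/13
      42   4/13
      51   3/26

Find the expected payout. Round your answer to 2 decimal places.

E[X] = (9/26)·17 + (3/13)·24 + (4/13)·42 + (3/26)·51
     = 393/13 ≈ 30.23

$30.23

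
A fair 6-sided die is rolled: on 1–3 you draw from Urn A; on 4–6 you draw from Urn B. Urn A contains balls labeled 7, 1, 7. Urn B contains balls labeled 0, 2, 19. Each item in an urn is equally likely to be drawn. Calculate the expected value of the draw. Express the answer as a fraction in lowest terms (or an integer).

6

E[X | Urn A] = (7 + 1 + 7)/3 = 5
E[X | Urn B] = (0 + 2 + 19)/3 = 7
E[X] = (1/2)·5 + (1/2)·7 = 6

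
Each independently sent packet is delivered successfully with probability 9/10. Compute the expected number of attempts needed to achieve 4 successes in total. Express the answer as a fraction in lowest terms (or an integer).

By linearity (sum of 4 independent geometric waits), E[trials] = 4/p = 4/(9/10) = 40/9.

40/9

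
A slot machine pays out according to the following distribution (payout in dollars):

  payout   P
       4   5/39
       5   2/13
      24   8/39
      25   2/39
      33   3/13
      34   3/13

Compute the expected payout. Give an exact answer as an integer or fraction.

E[X] = (5/39)·4 + (2/13)·5 + (8/39)·24 + (2/39)·25 + (3/13)·33 + (3/13)·34
     = 895/39

895/39 dollars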